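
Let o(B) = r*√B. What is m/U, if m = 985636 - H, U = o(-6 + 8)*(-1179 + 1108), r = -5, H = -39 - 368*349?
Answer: 1114107*√2/710 ≈ 2219.1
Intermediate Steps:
H = -128471 (H = -39 - 128432 = -128471)
o(B) = -5*√B
U = 355*√2 (U = (-5*√(-6 + 8))*(-1179 + 1108) = -5*√2*(-71) = 355*√2 ≈ 502.05)
m = 1114107 (m = 985636 - 1*(-128471) = 985636 + 128471 = 1114107)
m/U = 1114107/((355*√2)) = 1114107*(√2/710) = 1114107*√2/710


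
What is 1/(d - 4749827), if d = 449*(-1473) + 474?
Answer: -1/5410730 ≈ -1.8482e-7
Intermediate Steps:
d = -660903 (d = -661377 + 474 = -660903)
1/(d - 4749827) = 1/(-660903 - 4749827) = 1/(-5410730) = -1/5410730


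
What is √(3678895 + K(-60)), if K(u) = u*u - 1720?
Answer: 15*√16359 ≈ 1918.5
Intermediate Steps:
K(u) = -1720 + u² (K(u) = u² - 1720 = -1720 + u²)
√(3678895 + K(-60)) = √(3678895 + (-1720 + (-60)²)) = √(3678895 + (-1720 + 3600)) = √(3678895 + 1880) = √3680775 = 15*√16359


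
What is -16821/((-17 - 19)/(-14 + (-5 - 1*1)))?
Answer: -9345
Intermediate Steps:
-16821/((-17 - 19)/(-14 + (-5 - 1*1))) = -16821/((-36/(-14 + (-5 - 1)))) = -16821/((-36/(-14 - 6))) = -16821/((-36/(-20))) = -16821/((-36*(-1/20))) = -16821/9/5 = -16821*5/9 = -623*15 = -9345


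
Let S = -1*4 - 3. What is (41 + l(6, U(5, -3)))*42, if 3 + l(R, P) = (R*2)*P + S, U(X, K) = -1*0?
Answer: 1302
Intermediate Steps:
U(X, K) = 0
S = -7 (S = -4 - 3 = -7)
l(R, P) = -10 + 2*P*R (l(R, P) = -3 + ((R*2)*P - 7) = -3 + ((2*R)*P - 7) = -3 + (2*P*R - 7) = -3 + (-7 + 2*P*R) = -10 + 2*P*R)
(41 + l(6, U(5, -3)))*42 = (41 + (-10 + 2*0*6))*42 = (41 + (-10 + 0))*42 = (41 - 10)*42 = 31*42 = 1302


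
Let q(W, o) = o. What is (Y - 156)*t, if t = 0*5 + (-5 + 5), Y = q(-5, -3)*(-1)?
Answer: 0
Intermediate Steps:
Y = 3 (Y = -3*(-1) = 3)
t = 0 (t = 0 + 0 = 0)
(Y - 156)*t = (3 - 156)*0 = -153*0 = 0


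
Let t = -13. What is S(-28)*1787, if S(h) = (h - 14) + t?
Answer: -98285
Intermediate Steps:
S(h) = -27 + h (S(h) = (h - 14) - 13 = (-14 + h) - 13 = -27 + h)
S(-28)*1787 = (-27 - 28)*1787 = -55*1787 = -98285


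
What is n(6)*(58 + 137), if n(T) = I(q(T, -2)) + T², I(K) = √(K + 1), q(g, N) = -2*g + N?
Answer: 7020 + 195*I*√13 ≈ 7020.0 + 703.08*I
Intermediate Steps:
q(g, N) = N - 2*g
I(K) = √(1 + K)
n(T) = T² + √(-1 - 2*T) (n(T) = √(1 + (-2 - 2*T)) + T² = √(-1 - 2*T) + T² = T² + √(-1 - 2*T))
n(6)*(58 + 137) = (6² + √(-1 - 2*6))*(58 + 137) = (36 + √(-1 - 12))*195 = (36 + √(-13))*195 = (36 + I*√13)*195 = 7020 + 195*I*√13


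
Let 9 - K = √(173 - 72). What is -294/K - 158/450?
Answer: 59377/450 + 147*√101/10 ≈ 279.68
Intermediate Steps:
K = 9 - √101 (K = 9 - √(173 - 72) = 9 - √101 ≈ -1.0499)
-294/K - 158/450 = -294/(9 - √101) - 158/450 = -294/(9 - √101) - 158*1/450 = -294/(9 - √101) - 79/225 = -79/225 - 294/(9 - √101)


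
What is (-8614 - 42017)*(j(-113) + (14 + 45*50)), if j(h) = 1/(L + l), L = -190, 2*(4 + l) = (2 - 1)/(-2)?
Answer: -4241247964/37 ≈ -1.1463e+8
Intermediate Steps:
l = -17/4 (l = -4 + ((2 - 1)/(-2))/2 = -4 + (-½*1)/2 = -4 + (½)*(-½) = -4 - ¼ = -17/4 ≈ -4.2500)
j(h) = -4/777 (j(h) = 1/(-190 - 17/4) = 1/(-777/4) = -4/777)
(-8614 - 42017)*(j(-113) + (14 + 45*50)) = (-8614 - 42017)*(-4/777 + (14 + 45*50)) = -50631*(-4/777 + (14 + 2250)) = -50631*(-4/777 + 2264) = -50631*1759124/777 = -4241247964/37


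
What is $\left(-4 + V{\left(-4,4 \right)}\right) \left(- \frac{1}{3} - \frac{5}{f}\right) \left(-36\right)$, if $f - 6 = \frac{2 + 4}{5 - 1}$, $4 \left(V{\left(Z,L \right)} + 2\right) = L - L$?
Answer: $-216$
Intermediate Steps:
$V{\left(Z,L \right)} = -2$ ($V{\left(Z,L \right)} = -2 + \frac{L - L}{4} = -2 + \frac{1}{4} \cdot 0 = -2 + 0 = -2$)
$f = \frac{15}{2}$ ($f = 6 + \frac{2 + 4}{5 - 1} = 6 + \frac{6}{4} = 6 + 6 \cdot \frac{1}{4} = 6 + \frac{3}{2} = \frac{15}{2} \approx 7.5$)
$\left(-4 + V{\left(-4,4 \right)}\right) \left(- \frac{1}{3} - \frac{5}{f}\right) \left(-36\right) = \left(-4 - 2\right) \left(- \frac{1}{3} - \frac{5}{\frac{15}{2}}\right) \left(-36\right) = - 6 \left(\left(-1\right) \frac{1}{3} - \frac{2}{3}\right) \left(-36\right) = - 6 \left(- \frac{1}{3} - \frac{2}{3}\right) \left(-36\right) = \left(-6\right) \left(-1\right) \left(-36\right) = 6 \left(-36\right) = -216$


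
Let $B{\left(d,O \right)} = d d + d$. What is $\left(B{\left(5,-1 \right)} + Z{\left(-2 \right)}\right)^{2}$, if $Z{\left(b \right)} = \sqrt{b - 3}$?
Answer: $\left(30 + i \sqrt{5}\right)^{2} \approx 895.0 + 134.16 i$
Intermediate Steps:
$B{\left(d,O \right)} = d + d^{2}$ ($B{\left(d,O \right)} = d^{2} + d = d + d^{2}$)
$Z{\left(b \right)} = \sqrt{-3 + b}$
$\left(B{\left(5,-1 \right)} + Z{\left(-2 \right)}\right)^{2} = \left(5 \left(1 + 5\right) + \sqrt{-3 - 2}\right)^{2} = \left(5 \cdot 6 + \sqrt{-5}\right)^{2} = \left(30 + i \sqrt{5}\right)^{2}$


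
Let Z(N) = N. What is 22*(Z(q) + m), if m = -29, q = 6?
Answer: -506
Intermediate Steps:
22*(Z(q) + m) = 22*(6 - 29) = 22*(-23) = -506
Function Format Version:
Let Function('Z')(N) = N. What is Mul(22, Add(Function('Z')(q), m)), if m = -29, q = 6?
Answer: -506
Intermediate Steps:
Mul(22, Add(Function('Z')(q), m)) = Mul(22, Add(6, -29)) = Mul(22, -23) = -506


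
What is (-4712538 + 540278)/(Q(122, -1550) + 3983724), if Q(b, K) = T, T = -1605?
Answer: -4172260/3982119 ≈ -1.0477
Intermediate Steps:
Q(b, K) = -1605
(-4712538 + 540278)/(Q(122, -1550) + 3983724) = (-4712538 + 540278)/(-1605 + 3983724) = -4172260/3982119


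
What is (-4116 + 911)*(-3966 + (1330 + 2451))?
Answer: 592925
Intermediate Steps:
(-4116 + 911)*(-3966 + (1330 + 2451)) = -3205*(-3966 + 3781) = -3205*(-185) = 592925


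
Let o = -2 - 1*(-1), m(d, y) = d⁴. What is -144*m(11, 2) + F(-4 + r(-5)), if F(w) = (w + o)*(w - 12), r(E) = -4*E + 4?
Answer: -2108152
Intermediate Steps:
o = -1 (o = -2 + 1 = -1)
r(E) = 4 - 4*E
F(w) = (-1 + w)*(-12 + w) (F(w) = (w - 1)*(w - 12) = (-1 + w)*(-12 + w))
-144*m(11, 2) + F(-4 + r(-5)) = -144*11⁴ + (12 + (-4 + (4 - 4*(-5)))² - 13*(-4 + (4 - 4*(-5)))) = -144*14641 + (12 + (-4 + (4 + 20))² - 13*(-4 + (4 + 20))) = -2108304 + (12 + (-4 + 24)² - 13*(-4 + 24)) = -2108304 + (12 + 20² - 13*20) = -2108304 + (12 + 400 - 260) = -2108304 + 152 = -2108152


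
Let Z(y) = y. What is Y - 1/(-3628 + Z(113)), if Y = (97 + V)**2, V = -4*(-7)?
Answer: 54921876/3515 ≈ 15625.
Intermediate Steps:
V = 28
Y = 15625 (Y = (97 + 28)**2 = 125**2 = 15625)
Y - 1/(-3628 + Z(113)) = 15625 - 1/(-3628 + 113) = 15625 - 1/(-3515) = 15625 - 1*(-1/3515) = 15625 + 1/3515 = 54921876/3515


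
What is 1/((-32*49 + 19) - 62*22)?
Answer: -1/2913 ≈ -0.00034329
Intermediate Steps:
1/((-32*49 + 19) - 62*22) = 1/((-1568 + 19) - 1364) = 1/(-1549 - 1364) = 1/(-2913) = -1/2913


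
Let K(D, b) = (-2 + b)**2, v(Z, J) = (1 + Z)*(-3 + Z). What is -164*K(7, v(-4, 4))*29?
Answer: -1716916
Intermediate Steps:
-164*K(7, v(-4, 4))*29 = -164*(-2 + (-3 + (-4)**2 - 2*(-4)))**2*29 = -164*(-2 + (-3 + 16 + 8))**2*29 = -164*(-2 + 21)**2*29 = -164*19**2*29 = -164*361*29 = -59204*29 = -1716916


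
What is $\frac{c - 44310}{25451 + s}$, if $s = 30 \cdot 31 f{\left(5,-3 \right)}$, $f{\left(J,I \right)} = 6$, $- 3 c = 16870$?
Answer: $- \frac{21400}{13299} \approx -1.6091$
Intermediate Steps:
$c = - \frac{16870}{3}$ ($c = \left(- \frac{1}{3}\right) 16870 = - \frac{16870}{3} \approx -5623.3$)
$s = 5580$ ($s = 30 \cdot 31 \cdot 6 = 930 \cdot 6 = 5580$)
$\frac{c - 44310}{25451 + s} = \frac{- \frac{16870}{3} - 44310}{25451 + 5580} = - \frac{149800}{3 \cdot 31031} = \left(- \frac{149800}{3}\right) \frac{1}{31031} = - \frac{21400}{13299}$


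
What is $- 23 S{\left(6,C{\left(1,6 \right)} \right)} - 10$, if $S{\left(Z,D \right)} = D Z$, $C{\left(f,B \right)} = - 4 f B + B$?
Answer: $2474$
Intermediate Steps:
$C{\left(f,B \right)} = B - 4 B f$ ($C{\left(f,B \right)} = - 4 B f + B = B - 4 B f$)
$- 23 S{\left(6,C{\left(1,6 \right)} \right)} - 10 = - 23 \cdot 6 \left(1 - 4\right) 6 - 10 = - 23 \cdot 6 \left(-3\right) 6 - 10 = - 23 \left(\left(-18\right) 6\right) - 10 = \left(-23\right) \left(-108\right) - 10 = 2484 - 10 = 2474$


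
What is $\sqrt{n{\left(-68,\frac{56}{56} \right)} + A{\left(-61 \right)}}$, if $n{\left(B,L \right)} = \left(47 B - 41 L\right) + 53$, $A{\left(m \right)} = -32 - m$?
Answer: $i \sqrt{3155} \approx 56.169 i$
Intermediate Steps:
$n{\left(B,L \right)} = 53 - 41 L + 47 B$ ($n{\left(B,L \right)} = \left(- 41 L + 47 B\right) + 53 = 53 - 41 L + 47 B$)
$\sqrt{n{\left(-68,\frac{56}{56} \right)} + A{\left(-61 \right)}} = \sqrt{\left(53 - 41 \cdot \frac{56}{56} + 47 \left(-68\right)\right) - -29} = \sqrt{\left(53 - 41 \cdot 56 \cdot \frac{1}{56} - 3196\right) + \left(-32 + 61\right)} = \sqrt{\left(53 - 41 - 3196\right) + 29} = \sqrt{-3184 + 29} = \sqrt{-3155} = i \sqrt{3155}$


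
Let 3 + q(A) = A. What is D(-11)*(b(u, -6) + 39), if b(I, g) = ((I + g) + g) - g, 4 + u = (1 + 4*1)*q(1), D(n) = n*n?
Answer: 2299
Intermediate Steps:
q(A) = -3 + A
D(n) = n²
u = -14 (u = -4 + (1 + 4*1)*(-3 + 1) = -4 + (1 + 4)*(-2) = -4 + 5*(-2) = -4 - 10 = -14)
b(I, g) = I + g (b(I, g) = (I + 2*g) - g = I + g)
D(-11)*(b(u, -6) + 39) = (-11)²*((-14 - 6) + 39) = 121*(-20 + 39) = 121*19 = 2299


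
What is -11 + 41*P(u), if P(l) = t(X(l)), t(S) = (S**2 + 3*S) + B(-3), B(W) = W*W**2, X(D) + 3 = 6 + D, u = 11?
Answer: 8640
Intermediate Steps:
X(D) = 3 + D (X(D) = -3 + (6 + D) = 3 + D)
B(W) = W**3
t(S) = -27 + S**2 + 3*S (t(S) = (S**2 + 3*S) + (-3)**3 = (S**2 + 3*S) - 27 = -27 + S**2 + 3*S)
P(l) = -18 + (3 + l)**2 + 3*l (P(l) = -27 + (3 + l)**2 + 3*(3 + l) = -27 + (3 + l)**2 + (9 + 3*l) = -18 + (3 + l)**2 + 3*l)
-11 + 41*P(u) = -11 + 41*(-9 + 11**2 + 9*11) = -11 + 41*(-9 + 121 + 99) = -11 + 41*211 = -11 + 8651 = 8640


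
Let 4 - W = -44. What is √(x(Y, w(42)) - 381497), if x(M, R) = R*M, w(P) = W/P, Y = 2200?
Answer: I*√18570153/7 ≈ 615.62*I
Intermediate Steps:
W = 48 (W = 4 - 1*(-44) = 4 + 44 = 48)
w(P) = 48/P
x(M, R) = M*R
√(x(Y, w(42)) - 381497) = √(2200*(48/42) - 381497) = √(2200*(48*(1/42)) - 381497) = √(2200*(8/7) - 381497) = √(17600/7 - 381497) = √(-2652879/7) = I*√18570153/7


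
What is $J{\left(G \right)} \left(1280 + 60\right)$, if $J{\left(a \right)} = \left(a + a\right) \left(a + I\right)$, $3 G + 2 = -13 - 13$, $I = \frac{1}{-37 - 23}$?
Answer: $\frac{701624}{3} \approx 2.3387 \cdot 10^{5}$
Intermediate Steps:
$I = - \frac{1}{60}$ ($I = \frac{1}{-60} = - \frac{1}{60} \approx -0.016667$)
$G = - \frac{28}{3}$ ($G = - \frac{2}{3} + \frac{-13 - 13}{3} = - \frac{2}{3} + \frac{1}{3} \left(-26\right) = - \frac{2}{3} - \frac{26}{3} = - \frac{28}{3} \approx -9.3333$)
$J{\left(a \right)} = 2 a \left(- \frac{1}{60} + a\right)$ ($J{\left(a \right)} = \left(a + a\right) \left(a - \frac{1}{60}\right) = 2 a \left(- \frac{1}{60} + a\right)$)
$J{\left(G \right)} \left(1280 + 60\right) = \frac{1}{30} \left(- \frac{28}{3}\right) \left(-1 + 60 \left(- \frac{28}{3}\right)\right) \left(1280 + 60\right) = \frac{1}{30} \left(- \frac{28}{3}\right) \left(-1 - 560\right) 1340 = \frac{1}{30} \left(- \frac{28}{3}\right) \left(-561\right) 1340 = \frac{2618}{15} \cdot 1340 = \frac{701624}{3}$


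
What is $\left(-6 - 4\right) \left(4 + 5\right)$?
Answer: $-90$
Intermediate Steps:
$\left(-6 - 4\right) \left(4 + 5\right) = \left(-6 - 4\right) 9 = \left(-10\right) 9 = -90$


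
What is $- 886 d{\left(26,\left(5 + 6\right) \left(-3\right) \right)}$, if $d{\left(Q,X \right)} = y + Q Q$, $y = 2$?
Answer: $-600708$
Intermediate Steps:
$d{\left(Q,X \right)} = 2 + Q^{2}$ ($d{\left(Q,X \right)} = 2 + Q Q = 2 + Q^{2}$)
$- 886 d{\left(26,\left(5 + 6\right) \left(-3\right) \right)} = - 886 \left(2 + 26^{2}\right) = - 886 \left(2 + 676\right) = \left(-886\right) 678 = -600708$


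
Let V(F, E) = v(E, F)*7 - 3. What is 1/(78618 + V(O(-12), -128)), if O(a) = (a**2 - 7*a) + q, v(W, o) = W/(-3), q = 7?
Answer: 3/236741 ≈ 1.2672e-5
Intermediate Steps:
v(W, o) = -W/3 (v(W, o) = W*(-1/3) = -W/3)
O(a) = 7 + a**2 - 7*a (O(a) = (a**2 - 7*a) + 7 = 7 + a**2 - 7*a)
V(F, E) = -3 - 7*E/3 (V(F, E) = -E/3*7 - 3 = -7*E/3 - 3 = -3 - 7*E/3)
1/(78618 + V(O(-12), -128)) = 1/(78618 + (-3 - 7/3*(-128))) = 1/(78618 + (-3 + 896/3)) = 1/(78618 + 887/3) = 1/(236741/3) = 3/236741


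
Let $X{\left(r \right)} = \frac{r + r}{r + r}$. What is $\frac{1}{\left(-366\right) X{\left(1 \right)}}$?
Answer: $- \frac{1}{366} \approx -0.0027322$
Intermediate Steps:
$X{\left(r \right)} = 1$ ($X{\left(r \right)} = \frac{2 r}{2 r} = 2 r \frac{1}{2 r} = 1$)
$\frac{1}{\left(-366\right) X{\left(1 \right)}} = \frac{1}{\left(-366\right) 1} = \frac{1}{-366} = - \frac{1}{366}$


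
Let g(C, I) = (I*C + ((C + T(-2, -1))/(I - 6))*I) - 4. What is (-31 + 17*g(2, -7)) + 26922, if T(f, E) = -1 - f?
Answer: 345962/13 ≈ 26612.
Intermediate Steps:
g(C, I) = -4 + C*I + I*(1 + C)/(-6 + I) (g(C, I) = (I*C + ((C + (-1 - 1*(-2)))/(I - 6))*I) - 4 = (C*I + ((C + (-1 + 2))/(-6 + I))*I) - 4 = (C*I + ((C + 1)/(-6 + I))*I) - 4 = (C*I + ((1 + C)/(-6 + I))*I) - 4 = (C*I + I*(1 + C)/(-6 + I)) - 4 = -4 + C*I + I*(1 + C)/(-6 + I))
(-31 + 17*g(2, -7)) + 26922 = (-31 + 17*((24 - 3*(-7) + 2*(-7)**2 - 5*2*(-7))/(-6 - 7))) + 26922 = (-31 + 17*((24 + 21 + 2*49 + 70)/(-13))) + 26922 = (-31 + 17*(-(24 + 21 + 98 + 70)/13)) + 26922 = (-31 + 17*(-1/13*213)) + 26922 = (-31 + 17*(-213/13)) + 26922 = (-31 - 3621/13) + 26922 = -4024/13 + 26922 = 345962/13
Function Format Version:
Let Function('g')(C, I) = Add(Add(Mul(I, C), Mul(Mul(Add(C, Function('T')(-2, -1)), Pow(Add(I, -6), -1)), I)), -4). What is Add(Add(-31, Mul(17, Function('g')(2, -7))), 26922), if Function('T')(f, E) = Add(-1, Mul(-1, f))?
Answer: Rational(345962, 13) ≈ 26612.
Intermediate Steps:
Function('g')(C, I) = Add(-4, Mul(C, I), Mul(I, Pow(Add(-6, I), -1), Add(1, C))) (Function('g')(C, I) = Add(Add(Mul(I, C), Mul(Mul(Add(C, Add(-1, Mul(-1, -2))), Pow(Add(I, -6), -1)), I)), -4) = Add(Add(Mul(C, I), Mul(Mul(Add(C, Add(-1, 2)), Pow(Add(-6, I), -1)), I)), -4) = Add(Add(Mul(C, I), Mul(Mul(Add(C, 1), Pow(Add(-6, I), -1)), I)), -4) = Add(Add(Mul(C, I), Mul(Mul(Add(1, C), Pow(Add(-6, I), -1)), I)), -4) = Add(Add(Mul(C, I), Mul(Mul(Pow(Add(-6, I), -1), Add(1, C)), I)), -4) = Add(Add(Mul(C, I), Mul(I, Pow(Add(-6, I), -1), Add(1, C))), -4) = Add(-4, Mul(C, I), Mul(I, Pow(Add(-6, I), -1), Add(1, C))))
Add(Add(-31, Mul(17, Function('g')(2, -7))), 26922) = Add(Add(-31, Mul(17, Mul(Pow(Add(-6, -7), -1), Add(24, Mul(-3, -7), Mul(2, Pow(-7, 2)), Mul(-5, 2, -7))))), 26922) = Add(Add(-31, Mul(17, Mul(Pow(-13, -1), Add(24, 21, Mul(2, 49), 70)))), 26922) = Add(Add(-31, Mul(17, Mul(Rational(-1, 13), Add(24, 21, 98, 70)))), 26922) = Add(Add(-31, Mul(17, Mul(Rational(-1, 13), 213))), 26922) = Add(Add(-31, Mul(17, Rational(-213, 13))), 26922) = Add(Add(-31, Rational(-3621, 13)), 26922) = Add(Rational(-4024, 13), 26922) = Rational(345962, 13)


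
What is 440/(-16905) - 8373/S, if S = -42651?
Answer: 129925/762979 ≈ 0.17029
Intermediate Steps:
440/(-16905) - 8373/S = 440/(-16905) - 8373/(-42651) = 440*(-1/16905) - 8373*(-1/42651) = -88/3381 + 2791/14217 = 129925/762979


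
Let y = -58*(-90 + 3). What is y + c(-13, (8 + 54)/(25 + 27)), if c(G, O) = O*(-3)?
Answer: 131103/26 ≈ 5042.4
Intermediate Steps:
c(G, O) = -3*O
y = 5046 (y = -58*(-87) = 5046)
y + c(-13, (8 + 54)/(25 + 27)) = 5046 - 3*(8 + 54)/(25 + 27) = 5046 - 186/52 = 5046 - 3*31/26 = 5046 - 93/26 = 131103/26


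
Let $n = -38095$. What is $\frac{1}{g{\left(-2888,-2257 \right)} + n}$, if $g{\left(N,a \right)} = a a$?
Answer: $\frac{1}{5055954} \approx 1.9779 \cdot 10^{-7}$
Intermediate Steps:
$g{\left(N,a \right)} = a^{2}$
$\frac{1}{g{\left(-2888,-2257 \right)} + n} = \frac{1}{\left(-2257\right)^{2} - 38095} = \frac{1}{5094049 - 38095} = \frac{1}{5055954}$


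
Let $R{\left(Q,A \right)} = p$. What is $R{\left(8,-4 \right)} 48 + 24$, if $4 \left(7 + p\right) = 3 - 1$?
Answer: $-288$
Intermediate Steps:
$p = - \frac{13}{2}$ ($p = -7 + \frac{3 - 1}{4} = -7 + \frac{1}{4} \cdot 2 = -7 + \frac{1}{2} = - \frac{13}{2} \approx -6.5$)
$R{\left(Q,A \right)} = - \frac{13}{2}$
$R{\left(8,-4 \right)} 48 + 24 = \left(- \frac{13}{2}\right) 48 + 24 = -312 + 24 = -288$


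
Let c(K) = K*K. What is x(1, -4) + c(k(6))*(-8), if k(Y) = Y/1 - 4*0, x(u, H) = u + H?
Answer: -291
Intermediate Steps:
x(u, H) = H + u
k(Y) = Y (k(Y) = Y*1 + 0 = Y + 0 = Y)
c(K) = K²
x(1, -4) + c(k(6))*(-8) = (-4 + 1) + 6²*(-8) = -3 + 36*(-8) = -3 - 288 = -291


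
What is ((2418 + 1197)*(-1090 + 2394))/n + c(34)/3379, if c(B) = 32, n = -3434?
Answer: -7964180476/5801743 ≈ -1372.7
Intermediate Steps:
((2418 + 1197)*(-1090 + 2394))/n + c(34)/3379 = ((2418 + 1197)*(-1090 + 2394))/(-3434) + 32/3379 = (3615*1304)*(-1/3434) + 32*(1/3379) = 4713960*(-1/3434) + 32/3379 = -2356980/1717 + 32/3379 = -7964180476/5801743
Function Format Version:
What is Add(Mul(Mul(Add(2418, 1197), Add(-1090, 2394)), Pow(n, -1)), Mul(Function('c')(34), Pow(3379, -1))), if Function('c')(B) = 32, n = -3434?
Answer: Rational(-7964180476, 5801743) ≈ -1372.7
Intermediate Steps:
Add(Mul(Mul(Add(2418, 1197), Add(-1090, 2394)), Pow(n, -1)), Mul(Function('c')(34), Pow(3379, -1))) = Add(Mul(Mul(Add(2418, 1197), Add(-1090, 2394)), Pow(-3434, -1)), Mul(32, Pow(3379, -1))) = Add(Mul(Mul(3615, 1304), Rational(-1, 3434)), Mul(32, Rational(1, 3379))) = Add(Mul(4713960, Rational(-1, 3434)), Rational(32, 3379)) = Add(Rational(-2356980, 1717), Rational(32, 3379)) = Rational(-7964180476, 5801743)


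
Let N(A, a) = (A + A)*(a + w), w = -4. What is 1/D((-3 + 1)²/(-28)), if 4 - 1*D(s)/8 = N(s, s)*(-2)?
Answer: 49/2496 ≈ 0.019631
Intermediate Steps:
N(A, a) = 2*A*(-4 + a) (N(A, a) = (A + A)*(a - 4) = (2*A)*(-4 + a) = 2*A*(-4 + a))
D(s) = 32 + 32*s*(-4 + s) (D(s) = 32 - 8*2*s*(-4 + s)*(-2) = 32 - (-32)*s*(-4 + s) = 32 + 32*s*(-4 + s))
1/D((-3 + 1)²/(-28)) = 1/(32 + 32*((-3 + 1)²/(-28))*(-4 + (-3 + 1)²/(-28))) = 1/(32 + 32*((-2)²*(-1/28))*(-4 + (-2)²*(-1/28))) = 1/(32 + 32*(4*(-1/28))*(-4 + 4*(-1/28))) = 1/(32 + 32*(-⅐)*(-4 - ⅐)) = 1/(32 + 32*(-⅐)*(-29/7)) = 1/(32 + 928/49) = 1/(2496/49) = 49/2496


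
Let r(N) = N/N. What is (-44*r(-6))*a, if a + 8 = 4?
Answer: 176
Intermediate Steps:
a = -4 (a = -8 + 4 = -4)
r(N) = 1
(-44*r(-6))*a = -44*1*(-4) = -44*(-4) = 176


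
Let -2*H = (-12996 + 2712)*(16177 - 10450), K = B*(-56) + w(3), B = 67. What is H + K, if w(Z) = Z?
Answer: 29444485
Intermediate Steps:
K = -3749 (K = 67*(-56) + 3 = -3752 + 3 = -3749)
H = 29448234 (H = -(-12996 + 2712)*(16177 - 10450)/2 = -(-5142)*5727 = -½*(-58896468) = 29448234)
H + K = 29448234 - 3749 = 29444485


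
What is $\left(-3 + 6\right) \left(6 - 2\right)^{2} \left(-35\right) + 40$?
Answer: $-1640$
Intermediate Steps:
$\left(-3 + 6\right) \left(6 - 2\right)^{2} \left(-35\right) + 40 = 3 \cdot 4^{2} \left(-35\right) + 40 = 3 \cdot 16 \left(-35\right) + 40 = 48 \left(-35\right) + 40 = -1680 + 40 = -1640$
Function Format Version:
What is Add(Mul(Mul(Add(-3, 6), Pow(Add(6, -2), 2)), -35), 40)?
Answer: -1640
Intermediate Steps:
Add(Mul(Mul(Add(-3, 6), Pow(Add(6, -2), 2)), -35), 40) = Add(Mul(Mul(3, Pow(4, 2)), -35), 40) = Add(Mul(Mul(3, 16), -35), 40) = Add(Mul(48, -35), 40) = Add(-1680, 40) = -1640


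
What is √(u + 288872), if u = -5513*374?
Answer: I*√1772990 ≈ 1331.5*I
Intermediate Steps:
u = -2061862
√(u + 288872) = √(-2061862 + 288872) = √(-1772990) = I*√1772990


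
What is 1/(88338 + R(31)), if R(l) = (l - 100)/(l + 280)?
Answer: 311/27473049 ≈ 1.1320e-5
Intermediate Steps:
R(l) = (-100 + l)/(280 + l)
1/(88338 + R(31)) = 1/(88338 + (-100 + 31)/(280 + 31)) = 1/(88338 - 69/311) = 1/(27473049/311) = 311/27473049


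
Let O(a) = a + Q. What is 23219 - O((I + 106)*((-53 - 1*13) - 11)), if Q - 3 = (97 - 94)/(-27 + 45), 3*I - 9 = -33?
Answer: 184571/6 ≈ 30762.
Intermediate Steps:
I = -8 (I = 3 + (⅓)*(-33) = 3 - 11 = -8)
Q = 19/6 (Q = 3 + (97 - 94)/(-27 + 45) = 3 + 3/18 = 3 + 3*(1/18) = 3 + ⅙ = 19/6 ≈ 3.1667)
O(a) = 19/6 + a (O(a) = a + 19/6 = 19/6 + a)
23219 - O((I + 106)*((-53 - 1*13) - 11)) = 23219 - (19/6 + (-8 + 106)*((-53 - 1*13) - 11)) = 23219 - (19/6 + 98*((-53 - 13) - 11)) = 23219 - (19/6 + 98*(-66 - 11)) = 23219 - (19/6 + 98*(-77)) = 23219 - (19/6 - 7546) = 23219 - 1*(-45257/6) = 23219 + 45257/6 = 184571/6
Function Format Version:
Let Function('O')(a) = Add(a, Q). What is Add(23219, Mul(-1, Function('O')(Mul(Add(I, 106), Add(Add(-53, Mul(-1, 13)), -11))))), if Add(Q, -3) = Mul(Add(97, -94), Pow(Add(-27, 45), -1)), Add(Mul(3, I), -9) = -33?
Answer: Rational(184571, 6) ≈ 30762.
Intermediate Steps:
I = -8 (I = Add(3, Mul(Rational(1, 3), -33)) = Add(3, -11) = -8)
Q = Rational(19, 6) (Q = Add(3, Mul(Add(97, -94), Pow(Add(-27, 45), -1))) = Add(3, Mul(3, Pow(18, -1))) = Add(3, Mul(3, Rational(1, 18))) = Add(3, Rational(1, 6)) = Rational(19, 6) ≈ 3.1667)
Function('O')(a) = Add(Rational(19, 6), a) (Function('O')(a) = Add(a, Rational(19, 6)) = Add(Rational(19, 6), a))
Add(23219, Mul(-1, Function('O')(Mul(Add(I, 106), Add(Add(-53, Mul(-1, 13)), -11))))) = Add(23219, Mul(-1, Add(Rational(19, 6), Mul(Add(-8, 106), Add(Add(-53, Mul(-1, 13)), -11))))) = Add(23219, Mul(-1, Add(Rational(19, 6), Mul(98, Add(Add(-53, -13), -11))))) = Add(23219, Mul(-1, Add(Rational(19, 6), Mul(98, Add(-66, -11))))) = Add(23219, Mul(-1, Add(Rational(19, 6), Mul(98, -77)))) = Add(23219, Mul(-1, Add(Rational(19, 6), -7546))) = Add(23219, Mul(-1, Rational(-45257, 6))) = Add(23219, Rational(45257, 6)) = Rational(184571, 6)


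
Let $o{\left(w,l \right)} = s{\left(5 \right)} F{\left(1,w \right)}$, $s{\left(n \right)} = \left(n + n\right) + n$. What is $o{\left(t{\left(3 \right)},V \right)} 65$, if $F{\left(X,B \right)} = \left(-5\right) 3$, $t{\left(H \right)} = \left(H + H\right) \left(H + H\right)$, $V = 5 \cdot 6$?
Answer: $-14625$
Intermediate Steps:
$V = 30$
$t{\left(H \right)} = 4 H^{2}$ ($t{\left(H \right)} = 2 H 2 H = 4 H^{2}$)
$F{\left(X,B \right)} = -15$
$s{\left(n \right)} = 3 n$ ($s{\left(n \right)} = 2 n + n = 3 n$)
$o{\left(w,l \right)} = -225$ ($o{\left(w,l \right)} = 3 \cdot 5 \left(-15\right) = 15 \left(-15\right) = -225$)
$o{\left(t{\left(3 \right)},V \right)} 65 = \left(-225\right) 65 = -14625$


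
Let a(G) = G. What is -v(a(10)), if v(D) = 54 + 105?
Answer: -159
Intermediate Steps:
v(D) = 159
-v(a(10)) = -1*159 = -159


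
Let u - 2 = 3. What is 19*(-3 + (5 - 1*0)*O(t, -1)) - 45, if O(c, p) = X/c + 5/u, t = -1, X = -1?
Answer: 88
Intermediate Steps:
u = 5 (u = 2 + 3 = 5)
O(c, p) = 1 - 1/c (O(c, p) = -1/c + 5/5 = -1/c + 5*(⅕) = -1/c + 1 = 1 - 1/c)
19*(-3 + (5 - 1*0)*O(t, -1)) - 45 = 19*(-3 + (5 - 1*0)*((-1 - 1)/(-1))) - 45 = 19*(-3 + (5 + 0)*(-1*(-2))) - 45 = 19*(-3 + 5*2) - 45 = 19*(-3 + 10) - 45 = 19*7 - 45 = 133 - 45 = 88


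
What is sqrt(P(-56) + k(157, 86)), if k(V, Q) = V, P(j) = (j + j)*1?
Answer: 3*sqrt(5) ≈ 6.7082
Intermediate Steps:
P(j) = 2*j (P(j) = (2*j)*1 = 2*j)
sqrt(P(-56) + k(157, 86)) = sqrt(2*(-56) + 157) = sqrt(-112 + 157) = sqrt(45) = 3*sqrt(5)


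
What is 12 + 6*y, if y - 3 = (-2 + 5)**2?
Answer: 84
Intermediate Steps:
y = 12 (y = 3 + (-2 + 5)**2 = 3 + 3**2 = 3 + 9 = 12)
12 + 6*y = 12 + 6*12 = 12 + 72 = 84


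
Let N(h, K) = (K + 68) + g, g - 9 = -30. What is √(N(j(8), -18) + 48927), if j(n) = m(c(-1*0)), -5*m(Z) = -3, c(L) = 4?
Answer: 2*√12239 ≈ 221.26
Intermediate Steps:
g = -21 (g = 9 - 30 = -21)
m(Z) = ⅗ (m(Z) = -⅕*(-3) = ⅗)
j(n) = ⅗
N(h, K) = 47 + K (N(h, K) = (K + 68) - 21 = (68 + K) - 21 = 47 + K)
√(N(j(8), -18) + 48927) = √((47 - 18) + 48927) = √(29 + 48927) = √48956 = 2*√12239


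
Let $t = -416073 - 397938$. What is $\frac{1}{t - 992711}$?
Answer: $- \frac{1}{1806722} \approx -5.5349 \cdot 10^{-7}$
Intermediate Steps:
$t = -814011$ ($t = -416073 - 397938 = -814011$)
$\frac{1}{t - 992711} = \frac{1}{-814011 - 992711} = \frac{1}{-1806722} = - \frac{1}{1806722}$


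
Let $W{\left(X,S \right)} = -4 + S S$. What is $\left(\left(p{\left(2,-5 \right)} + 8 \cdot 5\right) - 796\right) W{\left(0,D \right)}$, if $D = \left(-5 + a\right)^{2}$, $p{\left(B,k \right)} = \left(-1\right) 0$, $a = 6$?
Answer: $2268$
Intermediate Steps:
$p{\left(B,k \right)} = 0$
$D = 1$ ($D = \left(-5 + 6\right)^{2} = 1^{2} = 1$)
$W{\left(X,S \right)} = -4 + S^{2}$
$\left(\left(p{\left(2,-5 \right)} + 8 \cdot 5\right) - 796\right) W{\left(0,D \right)} = \left(\left(0 + 8 \cdot 5\right) - 796\right) \left(-4 + 1^{2}\right) = \left(\left(0 + 40\right) - 796\right) \left(-4 + 1\right) = \left(40 - 796\right) \left(-3\right) = \left(-756\right) \left(-3\right) = 2268$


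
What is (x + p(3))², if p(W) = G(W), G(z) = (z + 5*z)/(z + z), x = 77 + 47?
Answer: 16129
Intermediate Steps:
x = 124
G(z) = 3 (G(z) = (6*z)/((2*z)) = (6*z)*(1/(2*z)) = 3)
p(W) = 3
(x + p(3))² = (124 + 3)² = 127² = 16129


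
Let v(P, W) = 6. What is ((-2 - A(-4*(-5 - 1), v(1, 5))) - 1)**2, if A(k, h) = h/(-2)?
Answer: 0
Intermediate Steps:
A(k, h) = -h/2 (A(k, h) = h*(-1/2) = -h/2)
((-2 - A(-4*(-5 - 1), v(1, 5))) - 1)**2 = ((-2 - (-1)*6/2) - 1)**2 = ((-2 - 1*(-3)) - 1)**2 = ((-2 + 3) - 1)**2 = (1 - 1)**2 = 0**2 = 0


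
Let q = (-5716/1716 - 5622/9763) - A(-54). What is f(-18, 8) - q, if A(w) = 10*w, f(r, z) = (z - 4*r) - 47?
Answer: -162086048/322179 ≈ -503.09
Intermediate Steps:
f(r, z) = -47 + z - 4*r
q = 172717955/322179 (q = (-5716/1716 - 5622/9763) - 10*(-54) = (-5716*1/1716 - 5622*1/9763) - 1*(-540) = (-1429/429 - 5622/9763) + 540 = -1258705/322179 + 540 = 172717955/322179 ≈ 536.09)
f(-18, 8) - q = (-47 + 8 - 4*(-18)) - 1*172717955/322179 = (-47 + 8 + 72) - 172717955/322179 = 33 - 172717955/322179 = -162086048/322179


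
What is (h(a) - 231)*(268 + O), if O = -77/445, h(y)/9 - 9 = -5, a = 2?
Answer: -4648137/89 ≈ -52226.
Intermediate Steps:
h(y) = 36 (h(y) = 81 + 9*(-5) = 81 - 45 = 36)
O = -77/445 (O = -77*1/445 = -77/445 ≈ -0.17303)
(h(a) - 231)*(268 + O) = (36 - 231)*(268 - 77/445) = -195*119183/445 = -4648137/89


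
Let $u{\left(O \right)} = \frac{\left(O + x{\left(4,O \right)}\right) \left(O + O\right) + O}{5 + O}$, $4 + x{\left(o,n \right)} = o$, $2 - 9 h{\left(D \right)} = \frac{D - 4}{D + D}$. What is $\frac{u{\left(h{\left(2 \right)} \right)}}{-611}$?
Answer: $- \frac{14}{104481} \approx -0.000134$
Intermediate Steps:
$h{\left(D \right)} = \frac{2}{9} - \frac{-4 + D}{18 D}$ ($h{\left(D \right)} = \frac{2}{9} - \frac{\left(D - 4\right) \frac{1}{D + D}}{9} = \frac{2}{9} - \frac{\left(-4 + D\right) \frac{1}{2 D}}{9} = \frac{2}{9} - \frac{\frac{1}{2} \frac{1}{D} \left(-4 + D\right)}{9} = \frac{2}{9} - \frac{-4 + D}{18 D}$)
$x{\left(o,n \right)} = -4 + o$
$u{\left(O \right)} = \frac{O + 2 O^{2}}{5 + O}$ ($u{\left(O \right)} = \frac{\left(O + \left(-4 + 4\right)\right) \left(O + O\right) + O}{5 + O} = \frac{\left(O + 0\right) 2 O + O}{5 + O} = \frac{O 2 O + O}{5 + O} = \frac{2 O^{2} + O}{5 + O} = \frac{O + 2 O^{2}}{5 + O}$)
$\frac{u{\left(h{\left(2 \right)} \right)}}{-611} = \frac{\frac{4 + 3 \cdot 2}{18 \cdot 2} \frac{1}{5 + \frac{4 + 3 \cdot 2}{18 \cdot 2}} \left(1 + 2 \frac{4 + 3 \cdot 2}{18 \cdot 2}\right)}{-611} = \frac{\frac{1}{18} \cdot \frac{1}{2} \left(4 + 6\right) \left(1 + 2 \cdot \frac{1}{18} \cdot \frac{1}{2} \left(4 + 6\right)\right)}{5 + \frac{1}{18} \cdot \frac{1}{2} \left(4 + 6\right)} \left(- \frac{1}{611}\right) = \frac{\frac{1}{18} \cdot \frac{1}{2} \cdot 10 \left(1 + 2 \cdot \frac{1}{18} \cdot \frac{1}{2} \cdot 10\right)}{5 + \frac{1}{18} \cdot \frac{1}{2} \cdot 10} \left(- \frac{1}{611}\right) = \frac{5 \left(1 + 2 \cdot \frac{5}{18}\right)}{18 \left(5 + \frac{5}{18}\right)} \left(- \frac{1}{611}\right) = \frac{5 \left(1 + \frac{5}{9}\right)}{18 \cdot \frac{95}{18}} \left(- \frac{1}{611}\right) = \frac{5}{18} \cdot \frac{18}{95} \cdot \frac{14}{9} \left(- \frac{1}{611}\right) = \frac{14}{171} \left(- \frac{1}{611}\right) = - \frac{14}{104481}$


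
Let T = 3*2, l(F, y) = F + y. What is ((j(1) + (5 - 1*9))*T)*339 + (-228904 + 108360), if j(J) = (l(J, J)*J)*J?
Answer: -124612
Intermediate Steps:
T = 6
j(J) = 2*J**3 (j(J) = ((J + J)*J)*J = ((2*J)*J)*J = (2*J**2)*J = 2*J**3)
((j(1) + (5 - 1*9))*T)*339 + (-228904 + 108360) = ((2*1**3 + (5 - 1*9))*6)*339 + (-228904 + 108360) = ((2*1 + (5 - 9))*6)*339 - 120544 = ((2 - 4)*6)*339 - 120544 = -2*6*339 - 120544 = -12*339 - 120544 = -4068 - 120544 = -124612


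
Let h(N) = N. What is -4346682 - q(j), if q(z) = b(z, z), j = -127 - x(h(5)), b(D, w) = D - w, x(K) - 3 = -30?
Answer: -4346682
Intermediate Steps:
x(K) = -27 (x(K) = 3 - 30 = -27)
j = -100 (j = -127 - 1*(-27) = -127 + 27 = -100)
q(z) = 0 (q(z) = z - z = 0)
-4346682 - q(j) = -4346682 - 1*0 = -4346682 + 0 = -4346682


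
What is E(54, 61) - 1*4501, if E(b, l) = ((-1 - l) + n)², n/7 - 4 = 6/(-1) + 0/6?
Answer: 1275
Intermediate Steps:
n = -14 (n = 28 + 7*(6/(-1) + 0/6) = 28 + 7*(6*(-1) + 0*(⅙)) = 28 + 7*(-6 + 0) = 28 + 7*(-6) = 28 - 42 = -14)
E(b, l) = (-15 - l)² (E(b, l) = ((-1 - l) - 14)² = (-15 - l)²)
E(54, 61) - 1*4501 = (15 + 61)² - 1*4501 = 76² - 4501 = 5776 - 4501 = 1275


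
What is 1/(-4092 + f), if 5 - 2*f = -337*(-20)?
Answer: -2/14919 ≈ -0.00013406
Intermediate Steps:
f = -6735/2 (f = 5/2 - (-337)*(-20)/2 = 5/2 - ½*6740 = 5/2 - 3370 = -6735/2 ≈ -3367.5)
1/(-4092 + f) = 1/(-4092 - 6735/2) = 1/(-14919/2) = -2/14919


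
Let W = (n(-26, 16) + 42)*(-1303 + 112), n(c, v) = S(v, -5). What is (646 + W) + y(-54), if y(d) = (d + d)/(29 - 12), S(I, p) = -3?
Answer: -778759/17 ≈ -45809.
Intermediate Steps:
n(c, v) = -3
W = -46449 (W = (-3 + 42)*(-1303 + 112) = 39*(-1191) = -46449)
y(d) = 2*d/17 (y(d) = (2*d)/17 = (2*d)*(1/17) = 2*d/17)
(646 + W) + y(-54) = (646 - 46449) + (2/17)*(-54) = -45803 - 108/17 = -778759/17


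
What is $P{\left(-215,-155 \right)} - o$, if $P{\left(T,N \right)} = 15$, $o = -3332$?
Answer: $3347$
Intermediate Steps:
$P{\left(-215,-155 \right)} - o = 15 - -3332 = 15 + 3332 = 3347$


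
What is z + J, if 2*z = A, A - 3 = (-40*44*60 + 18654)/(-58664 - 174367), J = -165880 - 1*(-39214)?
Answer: -19677807751/155354 ≈ -1.2666e+5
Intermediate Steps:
J = -126666 (J = -165880 + 39214 = -126666)
A = 262013/77677 (A = 3 + (-40*44*60 + 18654)/(-58664 - 174367) = 3 + (-1760*60 + 18654)/(-233031) = 3 + (-105600 + 18654)*(-1/233031) = 3 - 86946*(-1/233031) = 3 + 28982/77677 = 262013/77677 ≈ 3.3731)
z = 262013/155354 (z = (½)*(262013/77677) = 262013/155354 ≈ 1.6866)
z + J = 262013/155354 - 126666 = -19677807751/155354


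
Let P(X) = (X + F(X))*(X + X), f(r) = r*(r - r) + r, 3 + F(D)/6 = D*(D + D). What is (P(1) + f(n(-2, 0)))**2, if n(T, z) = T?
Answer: 144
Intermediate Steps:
F(D) = -18 + 12*D**2 (F(D) = -18 + 6*(D*(D + D)) = -18 + 6*(D*(2*D)) = -18 + 6*(2*D**2) = -18 + 12*D**2)
f(r) = r (f(r) = r*0 + r = 0 + r = r)
P(X) = 2*X*(-18 + X + 12*X**2) (P(X) = (X + (-18 + 12*X**2))*(X + X) = (-18 + X + 12*X**2)*(2*X) = 2*X*(-18 + X + 12*X**2))
(P(1) + f(n(-2, 0)))**2 = (2*1*(-18 + 1 + 12*1**2) - 2)**2 = (2*1*(-18 + 1 + 12*1) - 2)**2 = (2*1*(-18 + 1 + 12) - 2)**2 = (2*1*(-5) - 2)**2 = (-10 - 2)**2 = (-12)**2 = 144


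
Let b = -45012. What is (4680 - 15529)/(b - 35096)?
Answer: 10849/80108 ≈ 0.13543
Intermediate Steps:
(4680 - 15529)/(b - 35096) = (4680 - 15529)/(-45012 - 35096) = -10849/(-80108) = -10849*(-1/80108) = 10849/80108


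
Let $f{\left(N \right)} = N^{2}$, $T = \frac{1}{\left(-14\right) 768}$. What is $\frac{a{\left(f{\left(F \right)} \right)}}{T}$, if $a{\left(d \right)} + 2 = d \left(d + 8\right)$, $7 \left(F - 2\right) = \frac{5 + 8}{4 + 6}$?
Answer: $- \frac{136089031776}{214375} \approx -6.3482 \cdot 10^{5}$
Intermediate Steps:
$F = \frac{153}{70}$ ($F = 2 + \frac{\left(5 + 8\right) \frac{1}{4 + 6}}{7} = 2 + \frac{13 \cdot \frac{1}{10}}{7} = 2 + \frac{1}{7} \cdot \frac{13}{10} = 2 + \frac{13}{70} = \frac{153}{70} \approx 2.1857$)
$T = - \frac{1}{10752}$ ($T = \frac{1}{-10752} = - \frac{1}{10752} \approx -9.3006 \cdot 10^{-5}$)
$a{\left(d \right)} = -2 + d \left(8 + d\right)$ ($a{\left(d \right)} = -2 + d \left(d + 8\right) = -2 + d \left(8 + d\right)$)
$\frac{a{\left(f{\left(F \right)} \right)}}{T} = \frac{-2 + \left(\left(\frac{153}{70}\right)^{2}\right)^{2} + 8 \left(\frac{153}{70}\right)^{2}}{- \frac{1}{10752}} = \left(-2 + \left(\frac{23409}{4900}\right)^{2} + 8 \cdot \frac{23409}{4900}\right) \left(-10752\right) = \left(-2 + \frac{547981281}{24010000} + \frac{46818}{1225}\right) \left(-10752\right) = \frac{1417594081}{24010000} \left(-10752\right) = - \frac{136089031776}{214375}$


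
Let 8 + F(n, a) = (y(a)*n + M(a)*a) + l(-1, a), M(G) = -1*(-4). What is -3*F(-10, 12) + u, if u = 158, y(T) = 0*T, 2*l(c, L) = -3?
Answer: 85/2 ≈ 42.500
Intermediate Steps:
l(c, L) = -3/2 (l(c, L) = (½)*(-3) = -3/2)
y(T) = 0
M(G) = 4
F(n, a) = -19/2 + 4*a (F(n, a) = -8 + ((0*n + 4*a) - 3/2) = -8 + ((0 + 4*a) - 3/2) = -8 + (4*a - 3/2) = -8 + (-3/2 + 4*a) = -19/2 + 4*a)
-3*F(-10, 12) + u = -3*(-19/2 + 4*12) + 158 = -3*(-19/2 + 48) + 158 = -3*77/2 + 158 = -231/2 + 158 = 85/2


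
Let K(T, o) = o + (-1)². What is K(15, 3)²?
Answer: 16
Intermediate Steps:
K(T, o) = 1 + o (K(T, o) = o + 1 = 1 + o)
K(15, 3)² = (1 + 3)² = 4² = 16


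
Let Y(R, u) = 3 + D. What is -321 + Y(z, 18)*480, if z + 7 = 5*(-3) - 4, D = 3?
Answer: 2559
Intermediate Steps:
z = -26 (z = -7 + (5*(-3) - 4) = -7 + (-15 - 4) = -7 - 19 = -26)
Y(R, u) = 6 (Y(R, u) = 3 + 3 = 6)
-321 + Y(z, 18)*480 = -321 + 6*480 = -321 + 2880 = 2559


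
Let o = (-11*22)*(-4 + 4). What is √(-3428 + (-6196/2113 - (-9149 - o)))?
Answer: √25529851301/2113 ≈ 75.618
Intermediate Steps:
o = 0 (o = -242*0 = 0)
√(-3428 + (-6196/2113 - (-9149 - o))) = √(-3428 + (-6196/2113 - (-9149 - 1*0))) = √(-3428 + (-6196*1/2113 - (-9149 + 0))) = √(-3428 + (-6196/2113 - 1*(-9149))) = √(-3428 + (-6196/2113 + 9149)) = √(-3428 + 19325641/2113) = √(12082277/2113) = √25529851301/2113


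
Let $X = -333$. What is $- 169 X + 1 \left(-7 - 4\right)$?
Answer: $56266$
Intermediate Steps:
$- 169 X + 1 \left(-7 - 4\right) = \left(-169\right) \left(-333\right) + 1 \left(-7 - 4\right) = 56277 + 1 \left(-11\right) = 56277 - 11 = 56266$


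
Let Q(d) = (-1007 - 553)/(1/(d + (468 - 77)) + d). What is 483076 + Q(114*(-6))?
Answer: 96815167468/200413 ≈ 4.8308e+5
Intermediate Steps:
Q(d) = -1560/(d + 1/(391 + d)) (Q(d) = -1560/(1/(d + 391) + d) = -1560/(1/(391 + d) + d) = -1560/(d + 1/(391 + d)))
483076 + Q(114*(-6)) = 483076 + 1560*(-391 - 114*(-6))/(1 + (114*(-6))² + 391*(114*(-6))) = 483076 + 1560*(-391 - 1*(-684))/(1 + (-684)² + 391*(-684)) = 483076 + 1560*(-391 + 684)/(1 + 467856 - 267444) = 483076 + 1560*293/200413 = 483076 + 1560*(1/200413)*293 = 483076 + 457080/200413 = 96815167468/200413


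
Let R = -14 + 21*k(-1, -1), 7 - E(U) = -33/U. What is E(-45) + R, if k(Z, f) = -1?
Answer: -431/15 ≈ -28.733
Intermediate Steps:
E(U) = 7 + 33/U (E(U) = 7 - (-33)/U = 7 + 33/U)
R = -35 (R = -14 + 21*(-1) = -14 - 21 = -35)
E(-45) + R = (7 + 33/(-45)) - 35 = (7 + 33*(-1/45)) - 35 = (7 - 11/15) - 35 = 94/15 - 35 = -431/15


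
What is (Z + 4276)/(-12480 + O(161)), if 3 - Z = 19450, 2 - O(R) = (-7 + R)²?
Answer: 15171/36194 ≈ 0.41916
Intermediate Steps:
O(R) = 2 - (-7 + R)²
Z = -19447 (Z = 3 - 1*19450 = 3 - 19450 = -19447)
(Z + 4276)/(-12480 + O(161)) = (-19447 + 4276)/(-12480 + (2 - (-7 + 161)²)) = -15171/(-12480 + (2 - 1*154²)) = -15171/(-12480 + (2 - 1*23716)) = -15171/(-12480 + (2 - 23716)) = -15171/(-12480 - 23714) = -15171/(-36194) = -15171*(-1/36194) = 15171/36194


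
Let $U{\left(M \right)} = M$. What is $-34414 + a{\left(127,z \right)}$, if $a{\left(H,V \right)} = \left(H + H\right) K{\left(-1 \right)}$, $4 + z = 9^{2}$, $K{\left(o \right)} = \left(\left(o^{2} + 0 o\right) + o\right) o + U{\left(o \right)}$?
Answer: $-34668$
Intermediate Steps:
$K{\left(o \right)} = o + o \left(o + o^{2}\right)$ ($K{\left(o \right)} = \left(\left(o^{2} + 0 o\right) + o\right) o + o = \left(\left(o^{2} + 0\right) + o\right) o + o = \left(o^{2} + o\right) o + o = \left(o + o^{2}\right) o + o = o \left(o + o^{2}\right) + o = o + o \left(o + o^{2}\right)$)
$z = 77$ ($z = -4 + 9^{2} = -4 + 81 = 77$)
$a{\left(H,V \right)} = - 2 H$ ($a{\left(H,V \right)} = \left(H + H\right) \left(- (1 - 1 + \left(-1\right)^{2})\right) = 2 H \left(- (1 - 1 + 1)\right) = 2 H \left(\left(-1\right) 1\right) = 2 H \left(-1\right) = - 2 H$)
$-34414 + a{\left(127,z \right)} = -34414 - 254 = -34668$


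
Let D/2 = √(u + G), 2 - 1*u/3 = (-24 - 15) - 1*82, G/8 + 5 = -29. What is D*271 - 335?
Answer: -335 + 542*√97 ≈ 5003.1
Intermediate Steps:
G = -272 (G = -40 + 8*(-29) = -40 - 232 = -272)
u = 369 (u = 6 - 3*((-24 - 15) - 1*82) = 6 - 3*(-39 - 82) = 6 - 3*(-121) = 6 + 363 = 369)
D = 2*√97 (D = 2*√(369 - 272) = 2*√97 ≈ 19.698)
D*271 - 335 = (2*√97)*271 - 335 = 542*√97 - 335 = -335 + 542*√97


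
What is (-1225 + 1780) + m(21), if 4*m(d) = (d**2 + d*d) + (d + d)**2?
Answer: 2433/2 ≈ 1216.5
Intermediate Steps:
m(d) = 3*d**2/2 (m(d) = ((d**2 + d*d) + (d + d)**2)/4 = ((d**2 + d**2) + (2*d)**2)/4 = (2*d**2 + 4*d**2)/4 = (6*d**2)/4 = 3*d**2/2)
(-1225 + 1780) + m(21) = (-1225 + 1780) + (3/2)*21**2 = 555 + (3/2)*441 = 555 + 1323/2 = 2433/2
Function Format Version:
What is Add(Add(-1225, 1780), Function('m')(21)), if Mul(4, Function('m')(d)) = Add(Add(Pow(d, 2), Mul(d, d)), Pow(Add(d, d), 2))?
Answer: Rational(2433, 2) ≈ 1216.5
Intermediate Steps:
Function('m')(d) = Mul(Rational(3, 2), Pow(d, 2)) (Function('m')(d) = Mul(Rational(1, 4), Add(Add(Pow(d, 2), Mul(d, d)), Pow(Add(d, d), 2))) = Mul(Rational(1, 4), Add(Add(Pow(d, 2), Pow(d, 2)), Pow(Mul(2, d), 2))) = Mul(Rational(1, 4), Add(Mul(2, Pow(d, 2)), Mul(4, Pow(d, 2)))) = Mul(Rational(1, 4), Mul(6, Pow(d, 2))) = Mul(Rational(3, 2), Pow(d, 2)))
Add(Add(-1225, 1780), Function('m')(21)) = Add(Add(-1225, 1780), Mul(Rational(3, 2), Pow(21, 2))) = Add(555, Mul(Rational(3, 2), 441)) = Add(555, Rational(1323, 2)) = Rational(2433, 2)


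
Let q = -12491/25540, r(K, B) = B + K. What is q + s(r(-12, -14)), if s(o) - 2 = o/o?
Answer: 64129/25540 ≈ 2.5109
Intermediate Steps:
s(o) = 3 (s(o) = 2 + o/o = 2 + 1 = 3)
q = -12491/25540 (q = -12491*1/25540 = -12491/25540 ≈ -0.48908)
q + s(r(-12, -14)) = -12491/25540 + 3 = 64129/25540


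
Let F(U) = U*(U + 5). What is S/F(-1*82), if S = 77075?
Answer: 77075/6314 ≈ 12.207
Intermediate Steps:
F(U) = U*(5 + U)
S/F(-1*82) = 77075/(((-1*82)*(5 - 1*82))) = 77075/((-82*(5 - 82))) = 77075/((-82*(-77))) = 77075/6314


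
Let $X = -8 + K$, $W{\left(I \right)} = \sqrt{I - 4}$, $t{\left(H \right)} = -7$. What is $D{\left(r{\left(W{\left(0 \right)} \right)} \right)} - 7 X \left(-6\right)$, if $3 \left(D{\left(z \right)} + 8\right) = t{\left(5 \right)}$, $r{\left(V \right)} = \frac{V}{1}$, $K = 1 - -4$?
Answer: $- \frac{409}{3} \approx -136.33$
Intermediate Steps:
$W{\left(I \right)} = \sqrt{-4 + I}$
$K = 5$ ($K = 1 + 4 = 5$)
$r{\left(V \right)} = V$ ($r{\left(V \right)} = V 1 = V$)
$D{\left(z \right)} = - \frac{31}{3}$ ($D{\left(z \right)} = -8 + \frac{1}{3} \left(-7\right) = -8 - \frac{7}{3} = - \frac{31}{3}$)
$X = -3$ ($X = -8 + 5 = -3$)
$D{\left(r{\left(W{\left(0 \right)} \right)} \right)} - 7 X \left(-6\right) = - \frac{31}{3} - 7 \left(-3\right) \left(-6\right) = - \frac{31}{3} - \left(-21\right) \left(-6\right) = - \frac{31}{3} - 126 = - \frac{409}{3}$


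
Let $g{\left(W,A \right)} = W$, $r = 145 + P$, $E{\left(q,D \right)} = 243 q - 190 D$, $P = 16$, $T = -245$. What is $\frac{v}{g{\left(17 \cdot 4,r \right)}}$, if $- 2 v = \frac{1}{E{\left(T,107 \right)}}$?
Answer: $\frac{1}{10861640} \approx 9.2067 \cdot 10^{-8}$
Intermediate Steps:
$E{\left(q,D \right)} = - 190 D + 243 q$
$r = 161$ ($r = 145 + 16 = 161$)
$v = \frac{1}{159730}$ ($v = - \frac{1}{2 \left(\left(-190\right) 107 + 243 \left(-245\right)\right)} = - \frac{1}{2 \left(-20330 - 59535\right)} = - \frac{1}{2 \left(-79865\right)} = \left(- \frac{1}{2}\right) \left(- \frac{1}{79865}\right) = \frac{1}{159730} \approx 6.2606 \cdot 10^{-6}$)
$\frac{v}{g{\left(17 \cdot 4,r \right)}} = \frac{1}{159730 \cdot 17 \cdot 4} = \frac{1}{159730 \cdot 68} = \frac{1}{159730} \cdot \frac{1}{68} = \frac{1}{10861640}$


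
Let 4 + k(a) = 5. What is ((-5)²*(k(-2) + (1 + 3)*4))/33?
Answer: 425/33 ≈ 12.879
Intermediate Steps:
k(a) = 1 (k(a) = -4 + 5 = 1)
((-5)²*(k(-2) + (1 + 3)*4))/33 = ((-5)²*(1 + (1 + 3)*4))/33 = (25*(1 + 4*4))/33 = (25*(1 + 16))/33 = (25*17)/33 = (1/33)*425 = 425/33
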